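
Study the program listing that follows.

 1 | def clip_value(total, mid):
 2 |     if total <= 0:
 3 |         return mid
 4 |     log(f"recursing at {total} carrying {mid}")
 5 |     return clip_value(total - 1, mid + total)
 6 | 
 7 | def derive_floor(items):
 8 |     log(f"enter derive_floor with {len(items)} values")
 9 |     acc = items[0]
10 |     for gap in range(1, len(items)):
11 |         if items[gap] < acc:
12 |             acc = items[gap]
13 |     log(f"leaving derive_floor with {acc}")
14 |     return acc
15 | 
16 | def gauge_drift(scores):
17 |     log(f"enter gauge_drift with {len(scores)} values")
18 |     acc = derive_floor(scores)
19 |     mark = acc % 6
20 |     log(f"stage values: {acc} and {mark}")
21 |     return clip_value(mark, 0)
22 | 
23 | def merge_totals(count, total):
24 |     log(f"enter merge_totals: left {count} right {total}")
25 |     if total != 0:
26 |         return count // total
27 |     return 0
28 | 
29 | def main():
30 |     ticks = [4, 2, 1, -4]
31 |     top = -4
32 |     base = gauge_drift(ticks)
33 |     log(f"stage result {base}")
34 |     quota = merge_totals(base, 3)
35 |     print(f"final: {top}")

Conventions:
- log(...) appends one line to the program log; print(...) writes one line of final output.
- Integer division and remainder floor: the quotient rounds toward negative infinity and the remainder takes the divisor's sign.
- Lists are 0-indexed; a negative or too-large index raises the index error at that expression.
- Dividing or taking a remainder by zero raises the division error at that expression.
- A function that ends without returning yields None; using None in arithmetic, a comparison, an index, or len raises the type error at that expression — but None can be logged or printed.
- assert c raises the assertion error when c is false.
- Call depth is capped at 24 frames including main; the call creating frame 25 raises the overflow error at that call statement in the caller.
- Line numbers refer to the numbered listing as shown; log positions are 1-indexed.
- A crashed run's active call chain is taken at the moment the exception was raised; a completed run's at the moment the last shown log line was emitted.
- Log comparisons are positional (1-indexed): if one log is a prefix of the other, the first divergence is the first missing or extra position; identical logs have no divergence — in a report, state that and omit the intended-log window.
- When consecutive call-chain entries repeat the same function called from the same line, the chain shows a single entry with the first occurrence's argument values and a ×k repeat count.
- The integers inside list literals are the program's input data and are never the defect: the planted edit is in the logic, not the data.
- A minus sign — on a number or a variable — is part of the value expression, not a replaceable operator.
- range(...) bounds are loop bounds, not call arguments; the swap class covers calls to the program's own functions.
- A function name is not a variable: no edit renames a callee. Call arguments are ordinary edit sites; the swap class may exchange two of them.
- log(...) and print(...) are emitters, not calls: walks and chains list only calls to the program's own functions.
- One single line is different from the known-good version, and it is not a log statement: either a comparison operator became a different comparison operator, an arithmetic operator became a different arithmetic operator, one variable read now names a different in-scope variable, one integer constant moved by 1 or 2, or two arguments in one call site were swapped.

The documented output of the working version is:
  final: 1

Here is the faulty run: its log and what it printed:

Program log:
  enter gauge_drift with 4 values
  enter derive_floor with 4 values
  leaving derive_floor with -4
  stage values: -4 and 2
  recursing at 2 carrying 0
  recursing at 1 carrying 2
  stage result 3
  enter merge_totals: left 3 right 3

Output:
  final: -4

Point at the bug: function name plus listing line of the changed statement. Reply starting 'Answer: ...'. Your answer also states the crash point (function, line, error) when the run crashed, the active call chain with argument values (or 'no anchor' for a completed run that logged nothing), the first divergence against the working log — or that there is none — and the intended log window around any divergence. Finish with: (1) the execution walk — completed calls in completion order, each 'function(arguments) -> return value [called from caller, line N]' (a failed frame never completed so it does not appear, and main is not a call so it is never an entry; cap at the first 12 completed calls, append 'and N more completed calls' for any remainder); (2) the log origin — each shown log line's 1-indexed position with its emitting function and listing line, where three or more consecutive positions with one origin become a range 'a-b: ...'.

Answer: the defect is in main at line 35.
The tell: No log line changed; the fault shows up purely in the output.
Call chain: main -> merge_totals(3, 3) (called at line 34).
First divergence: there is none — every log position agrees.
Execution walk:
  derive_floor([4, 2, 1, -4]) -> -4  [called from gauge_drift, line 18]
  clip_value(0, 3) -> 3  [called from clip_value, line 5]
  clip_value(1, 2) -> 3  [called from clip_value, line 5]
  clip_value(2, 0) -> 3  [called from gauge_drift, line 21]
  gauge_drift([4, 2, 1, -4]) -> 3  [called from main, line 32]
  merge_totals(3, 3) -> 1  [called from main, line 34]
Origin of each log line:
  1 — gauge_drift, line 17
  2 — derive_floor, line 8
  3 — derive_floor, line 13
  4 — gauge_drift, line 20
  5 — clip_value, line 4
  6 — clip_value, line 4
  7 — main, line 33
  8 — merge_totals, line 24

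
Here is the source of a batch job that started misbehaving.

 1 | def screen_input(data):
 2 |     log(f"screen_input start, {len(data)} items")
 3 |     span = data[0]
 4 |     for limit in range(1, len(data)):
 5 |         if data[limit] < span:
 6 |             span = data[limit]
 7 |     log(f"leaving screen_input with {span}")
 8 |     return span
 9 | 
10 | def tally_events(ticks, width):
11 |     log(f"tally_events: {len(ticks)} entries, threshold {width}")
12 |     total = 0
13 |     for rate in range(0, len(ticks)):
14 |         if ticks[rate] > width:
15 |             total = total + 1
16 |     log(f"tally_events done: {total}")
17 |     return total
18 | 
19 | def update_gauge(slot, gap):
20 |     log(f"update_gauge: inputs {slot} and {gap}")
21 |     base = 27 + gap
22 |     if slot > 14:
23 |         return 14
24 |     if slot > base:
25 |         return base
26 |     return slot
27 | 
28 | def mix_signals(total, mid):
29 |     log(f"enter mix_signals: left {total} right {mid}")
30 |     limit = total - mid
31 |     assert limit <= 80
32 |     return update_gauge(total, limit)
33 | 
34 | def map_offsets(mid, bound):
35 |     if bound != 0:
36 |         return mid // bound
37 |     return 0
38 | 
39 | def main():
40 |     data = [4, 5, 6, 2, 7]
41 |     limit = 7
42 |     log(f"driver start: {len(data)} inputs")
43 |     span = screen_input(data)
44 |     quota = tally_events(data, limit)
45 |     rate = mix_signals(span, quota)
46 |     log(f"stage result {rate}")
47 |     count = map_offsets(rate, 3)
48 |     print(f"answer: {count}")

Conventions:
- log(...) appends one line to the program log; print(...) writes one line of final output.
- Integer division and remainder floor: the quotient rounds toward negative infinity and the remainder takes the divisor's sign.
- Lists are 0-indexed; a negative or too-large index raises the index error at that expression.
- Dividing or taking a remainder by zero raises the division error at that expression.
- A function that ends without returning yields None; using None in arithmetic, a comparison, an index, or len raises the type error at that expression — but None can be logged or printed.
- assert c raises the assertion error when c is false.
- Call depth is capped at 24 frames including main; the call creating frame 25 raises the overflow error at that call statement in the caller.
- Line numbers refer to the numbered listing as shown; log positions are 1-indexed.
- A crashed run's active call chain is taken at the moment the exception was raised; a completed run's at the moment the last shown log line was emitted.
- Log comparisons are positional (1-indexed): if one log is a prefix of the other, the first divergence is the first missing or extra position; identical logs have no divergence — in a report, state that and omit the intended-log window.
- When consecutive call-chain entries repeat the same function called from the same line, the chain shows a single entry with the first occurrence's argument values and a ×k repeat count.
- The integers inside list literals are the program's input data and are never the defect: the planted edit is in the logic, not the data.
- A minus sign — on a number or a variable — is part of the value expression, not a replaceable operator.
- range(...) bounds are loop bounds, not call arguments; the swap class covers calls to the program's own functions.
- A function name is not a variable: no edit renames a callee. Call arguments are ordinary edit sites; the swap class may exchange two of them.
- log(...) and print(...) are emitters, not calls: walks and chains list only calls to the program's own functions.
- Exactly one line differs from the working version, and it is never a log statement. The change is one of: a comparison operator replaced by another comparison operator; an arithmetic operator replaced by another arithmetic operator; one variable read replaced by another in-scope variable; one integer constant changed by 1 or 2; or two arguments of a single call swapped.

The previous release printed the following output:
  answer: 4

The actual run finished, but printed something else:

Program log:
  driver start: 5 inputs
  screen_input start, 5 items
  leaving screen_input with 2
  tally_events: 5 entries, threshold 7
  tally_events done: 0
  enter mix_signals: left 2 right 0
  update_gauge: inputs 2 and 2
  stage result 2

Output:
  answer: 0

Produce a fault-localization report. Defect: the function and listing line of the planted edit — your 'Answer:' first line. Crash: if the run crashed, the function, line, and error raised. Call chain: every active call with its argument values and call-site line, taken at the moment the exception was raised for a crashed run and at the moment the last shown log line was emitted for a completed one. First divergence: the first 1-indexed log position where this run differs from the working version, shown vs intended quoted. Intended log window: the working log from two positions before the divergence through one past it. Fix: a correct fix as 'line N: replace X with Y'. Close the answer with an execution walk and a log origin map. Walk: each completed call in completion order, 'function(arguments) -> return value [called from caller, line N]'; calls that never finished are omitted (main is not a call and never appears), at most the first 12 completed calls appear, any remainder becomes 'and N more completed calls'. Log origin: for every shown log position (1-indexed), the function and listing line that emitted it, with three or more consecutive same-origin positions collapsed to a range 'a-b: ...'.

Answer: the defect is in update_gauge at line 22.
Key fact: Log line 8 is where behavior first shows: 'stage result 2' appears instead of 'stage result 14'.
Call chain: main.
First divergence: position 8 — shown 'stage result 2', intended 'stage result 14'.
Intended log window:
  6: enter mix_signals: left 2 right 0
  7: update_gauge: inputs 2 and 2
  8: stage result 14
Execution walk:
  screen_input([4, 5, 6, 2, 7]) -> 2  [called from main, line 43]
  tally_events([4, 5, 6, 2, 7], 7) -> 0  [called from main, line 44]
  update_gauge(2, 2) -> 2  [called from mix_signals, line 32]
  mix_signals(2, 0) -> 2  [called from main, line 45]
  map_offsets(2, 3) -> 0  [called from main, line 47]
Log origins:
  1 — main, line 42
  2 — screen_input, line 2
  3 — screen_input, line 7
  4 — tally_events, line 11
  5 — tally_events, line 16
  6 — mix_signals, line 29
  7 — update_gauge, line 20
  8 — main, line 46
A correct fix: line 22: replace `>` with `<`.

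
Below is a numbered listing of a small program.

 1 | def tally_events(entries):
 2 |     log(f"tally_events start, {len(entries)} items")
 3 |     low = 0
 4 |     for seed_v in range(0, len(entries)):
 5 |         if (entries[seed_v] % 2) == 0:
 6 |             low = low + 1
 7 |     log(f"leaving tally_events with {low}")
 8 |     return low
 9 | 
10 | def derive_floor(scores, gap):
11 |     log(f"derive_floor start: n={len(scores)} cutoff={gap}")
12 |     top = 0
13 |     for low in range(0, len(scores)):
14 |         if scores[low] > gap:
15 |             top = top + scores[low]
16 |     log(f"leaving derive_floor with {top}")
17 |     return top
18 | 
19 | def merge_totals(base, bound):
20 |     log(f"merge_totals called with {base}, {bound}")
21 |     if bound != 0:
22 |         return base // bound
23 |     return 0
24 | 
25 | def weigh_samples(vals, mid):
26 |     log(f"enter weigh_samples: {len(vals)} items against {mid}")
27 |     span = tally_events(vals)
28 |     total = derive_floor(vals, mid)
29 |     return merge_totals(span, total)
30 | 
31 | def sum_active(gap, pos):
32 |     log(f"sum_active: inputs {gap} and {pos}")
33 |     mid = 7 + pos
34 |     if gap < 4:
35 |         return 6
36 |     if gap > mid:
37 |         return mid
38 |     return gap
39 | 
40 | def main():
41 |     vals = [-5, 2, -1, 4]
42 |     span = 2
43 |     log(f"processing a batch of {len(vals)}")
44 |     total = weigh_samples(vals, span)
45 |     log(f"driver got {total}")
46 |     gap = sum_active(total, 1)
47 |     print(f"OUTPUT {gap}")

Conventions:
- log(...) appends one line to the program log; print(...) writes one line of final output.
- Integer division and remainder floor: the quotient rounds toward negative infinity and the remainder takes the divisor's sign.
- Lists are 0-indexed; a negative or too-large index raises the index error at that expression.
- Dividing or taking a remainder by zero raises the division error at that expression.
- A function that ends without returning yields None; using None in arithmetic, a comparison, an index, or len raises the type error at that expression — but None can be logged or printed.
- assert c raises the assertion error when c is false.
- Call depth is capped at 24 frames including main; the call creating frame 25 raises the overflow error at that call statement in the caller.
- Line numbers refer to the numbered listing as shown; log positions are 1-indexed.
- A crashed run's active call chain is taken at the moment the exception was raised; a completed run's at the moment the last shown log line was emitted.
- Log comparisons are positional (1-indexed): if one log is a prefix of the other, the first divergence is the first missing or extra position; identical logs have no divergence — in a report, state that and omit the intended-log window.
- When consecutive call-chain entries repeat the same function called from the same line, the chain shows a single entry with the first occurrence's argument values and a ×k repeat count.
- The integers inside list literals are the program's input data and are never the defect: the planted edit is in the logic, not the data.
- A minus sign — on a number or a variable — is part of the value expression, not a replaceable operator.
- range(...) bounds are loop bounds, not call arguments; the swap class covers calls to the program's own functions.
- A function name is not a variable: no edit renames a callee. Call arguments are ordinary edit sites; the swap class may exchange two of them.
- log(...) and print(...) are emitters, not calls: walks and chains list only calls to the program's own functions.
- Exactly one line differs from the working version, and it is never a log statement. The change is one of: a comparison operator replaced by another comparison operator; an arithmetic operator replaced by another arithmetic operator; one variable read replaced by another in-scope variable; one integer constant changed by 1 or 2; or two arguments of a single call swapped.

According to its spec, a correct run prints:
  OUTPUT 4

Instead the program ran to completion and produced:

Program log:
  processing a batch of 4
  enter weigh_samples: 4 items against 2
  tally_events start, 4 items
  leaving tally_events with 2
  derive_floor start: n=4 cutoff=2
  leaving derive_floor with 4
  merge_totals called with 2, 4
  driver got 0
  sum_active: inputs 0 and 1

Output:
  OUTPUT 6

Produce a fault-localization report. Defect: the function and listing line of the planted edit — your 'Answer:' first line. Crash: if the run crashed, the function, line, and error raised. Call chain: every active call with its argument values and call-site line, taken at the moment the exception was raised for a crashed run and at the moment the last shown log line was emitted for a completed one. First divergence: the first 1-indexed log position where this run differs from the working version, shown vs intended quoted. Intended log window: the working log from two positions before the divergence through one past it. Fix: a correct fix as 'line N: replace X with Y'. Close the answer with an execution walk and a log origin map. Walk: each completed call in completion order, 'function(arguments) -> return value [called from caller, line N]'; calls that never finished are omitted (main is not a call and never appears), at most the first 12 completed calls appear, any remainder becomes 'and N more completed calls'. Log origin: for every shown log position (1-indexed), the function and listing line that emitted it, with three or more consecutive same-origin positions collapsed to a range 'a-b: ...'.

Answer: the defect is in sum_active at line 35.
The tell: No log line changed; the fault shows up purely in the output.
Call chain: main -> sum_active(0, 1) (called at line 46).
First divergence: none — the logs agree in full.
Execution walk:
  tally_events([-5, 2, -1, 4]) -> 2  [called from weigh_samples, line 27]
  derive_floor([-5, 2, -1, 4], 2) -> 4  [called from weigh_samples, line 28]
  merge_totals(2, 4) -> 0  [called from weigh_samples, line 29]
  weigh_samples([-5, 2, -1, 4], 2) -> 0  [called from main, line 44]
  sum_active(0, 1) -> 6  [called from main, line 46]
Log origin:
  1: logged in main at line 43
  2: logged in weigh_samples at line 26
  3: logged in tally_events at line 2
  4: logged in tally_events at line 7
  5: logged in derive_floor at line 11
  6: logged in derive_floor at line 16
  7: logged in merge_totals at line 20
  8: logged in main at line 45
  9: logged in sum_active at line 32
A correct fix: line 35: replace `6` with `4`.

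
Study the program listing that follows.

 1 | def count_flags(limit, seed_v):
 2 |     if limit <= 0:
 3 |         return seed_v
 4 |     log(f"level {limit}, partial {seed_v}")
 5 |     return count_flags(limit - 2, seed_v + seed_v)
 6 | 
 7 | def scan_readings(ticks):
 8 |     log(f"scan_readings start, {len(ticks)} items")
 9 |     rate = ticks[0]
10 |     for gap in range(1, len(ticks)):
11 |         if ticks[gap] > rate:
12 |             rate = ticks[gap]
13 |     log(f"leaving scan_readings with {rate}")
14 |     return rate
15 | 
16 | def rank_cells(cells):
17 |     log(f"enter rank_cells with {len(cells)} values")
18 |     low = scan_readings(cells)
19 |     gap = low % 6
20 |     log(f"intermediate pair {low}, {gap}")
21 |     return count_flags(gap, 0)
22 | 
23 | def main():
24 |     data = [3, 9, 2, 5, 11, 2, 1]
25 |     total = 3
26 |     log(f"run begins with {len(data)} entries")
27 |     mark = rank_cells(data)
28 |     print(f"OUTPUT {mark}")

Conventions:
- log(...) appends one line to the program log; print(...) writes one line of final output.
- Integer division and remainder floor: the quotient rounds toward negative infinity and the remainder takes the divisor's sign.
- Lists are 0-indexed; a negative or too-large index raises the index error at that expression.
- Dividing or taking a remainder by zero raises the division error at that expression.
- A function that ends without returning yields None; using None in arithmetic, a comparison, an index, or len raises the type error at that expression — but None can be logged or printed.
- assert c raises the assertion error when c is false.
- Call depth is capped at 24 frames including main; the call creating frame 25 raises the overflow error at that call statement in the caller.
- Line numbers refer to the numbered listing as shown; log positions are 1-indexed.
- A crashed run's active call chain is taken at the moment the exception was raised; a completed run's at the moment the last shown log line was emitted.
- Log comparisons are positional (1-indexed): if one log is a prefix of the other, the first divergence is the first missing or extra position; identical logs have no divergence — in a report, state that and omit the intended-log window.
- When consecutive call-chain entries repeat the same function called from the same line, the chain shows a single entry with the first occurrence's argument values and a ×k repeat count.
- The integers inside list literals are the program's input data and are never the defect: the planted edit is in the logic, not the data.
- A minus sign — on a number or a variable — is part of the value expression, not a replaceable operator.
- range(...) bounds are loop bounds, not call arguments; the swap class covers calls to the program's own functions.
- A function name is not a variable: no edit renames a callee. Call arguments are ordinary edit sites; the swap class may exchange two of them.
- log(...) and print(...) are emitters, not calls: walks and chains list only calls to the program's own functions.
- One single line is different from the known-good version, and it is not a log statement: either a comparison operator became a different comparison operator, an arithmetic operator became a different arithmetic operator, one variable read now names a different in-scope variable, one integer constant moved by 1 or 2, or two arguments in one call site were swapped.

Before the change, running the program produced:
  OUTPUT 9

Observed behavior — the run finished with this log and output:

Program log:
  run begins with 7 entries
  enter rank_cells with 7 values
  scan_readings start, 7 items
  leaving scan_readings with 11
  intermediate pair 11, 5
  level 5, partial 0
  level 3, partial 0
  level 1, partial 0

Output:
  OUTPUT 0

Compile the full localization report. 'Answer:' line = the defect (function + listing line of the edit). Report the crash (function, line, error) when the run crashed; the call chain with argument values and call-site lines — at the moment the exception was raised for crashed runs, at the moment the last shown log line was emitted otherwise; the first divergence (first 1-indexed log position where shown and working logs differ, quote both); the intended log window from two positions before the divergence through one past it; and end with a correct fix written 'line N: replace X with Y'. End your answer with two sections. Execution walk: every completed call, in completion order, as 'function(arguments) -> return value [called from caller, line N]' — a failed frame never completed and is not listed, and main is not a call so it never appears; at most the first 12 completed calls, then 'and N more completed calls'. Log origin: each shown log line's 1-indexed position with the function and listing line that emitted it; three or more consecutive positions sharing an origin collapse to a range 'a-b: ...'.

Answer: the defect is in count_flags at line 5.
Key observation: At log position 7 the runs split — shown 'level 3, partial 0', but the working version logs 'level 3, partial 5'.
Call chain: main -> rank_cells([3, 9, 2, 5, 11, 2, 1]) (called at line 27) -> count_flags(5, 0) (called at line 21) -> count_flags(3, 0) (called at line 5) ×2.
First divergence: position 7 — the shown line 'level 3, partial 0' should read 'level 3, partial 5'.
Intended log window:
  5: intermediate pair 11, 5
  6: level 5, partial 0
  7: level 3, partial 5
  8: level 1, partial 8
Execution walk:
  scan_readings([3, 9, 2, 5, 11, 2, 1]) -> 11  [called from rank_cells, line 18]
  count_flags(-1, 0) -> 0  [called from count_flags, line 5]
  count_flags(1, 0) -> 0  [called from count_flags, line 5]
  count_flags(3, 0) -> 0  [called from count_flags, line 5]
  count_flags(5, 0) -> 0  [called from rank_cells, line 21]
  rank_cells([3, 9, 2, 5, 11, 2, 1]) -> 0  [called from main, line 27]
Log line origins:
  1: from main, line 26
  2: from rank_cells, line 17
  3: from scan_readings, line 8
  4: from scan_readings, line 13
  5: from rank_cells, line 20
  6-8: from count_flags, line 4
A correct fix: line 5: replace `seed_v + seed_v` with `seed_v + limit`.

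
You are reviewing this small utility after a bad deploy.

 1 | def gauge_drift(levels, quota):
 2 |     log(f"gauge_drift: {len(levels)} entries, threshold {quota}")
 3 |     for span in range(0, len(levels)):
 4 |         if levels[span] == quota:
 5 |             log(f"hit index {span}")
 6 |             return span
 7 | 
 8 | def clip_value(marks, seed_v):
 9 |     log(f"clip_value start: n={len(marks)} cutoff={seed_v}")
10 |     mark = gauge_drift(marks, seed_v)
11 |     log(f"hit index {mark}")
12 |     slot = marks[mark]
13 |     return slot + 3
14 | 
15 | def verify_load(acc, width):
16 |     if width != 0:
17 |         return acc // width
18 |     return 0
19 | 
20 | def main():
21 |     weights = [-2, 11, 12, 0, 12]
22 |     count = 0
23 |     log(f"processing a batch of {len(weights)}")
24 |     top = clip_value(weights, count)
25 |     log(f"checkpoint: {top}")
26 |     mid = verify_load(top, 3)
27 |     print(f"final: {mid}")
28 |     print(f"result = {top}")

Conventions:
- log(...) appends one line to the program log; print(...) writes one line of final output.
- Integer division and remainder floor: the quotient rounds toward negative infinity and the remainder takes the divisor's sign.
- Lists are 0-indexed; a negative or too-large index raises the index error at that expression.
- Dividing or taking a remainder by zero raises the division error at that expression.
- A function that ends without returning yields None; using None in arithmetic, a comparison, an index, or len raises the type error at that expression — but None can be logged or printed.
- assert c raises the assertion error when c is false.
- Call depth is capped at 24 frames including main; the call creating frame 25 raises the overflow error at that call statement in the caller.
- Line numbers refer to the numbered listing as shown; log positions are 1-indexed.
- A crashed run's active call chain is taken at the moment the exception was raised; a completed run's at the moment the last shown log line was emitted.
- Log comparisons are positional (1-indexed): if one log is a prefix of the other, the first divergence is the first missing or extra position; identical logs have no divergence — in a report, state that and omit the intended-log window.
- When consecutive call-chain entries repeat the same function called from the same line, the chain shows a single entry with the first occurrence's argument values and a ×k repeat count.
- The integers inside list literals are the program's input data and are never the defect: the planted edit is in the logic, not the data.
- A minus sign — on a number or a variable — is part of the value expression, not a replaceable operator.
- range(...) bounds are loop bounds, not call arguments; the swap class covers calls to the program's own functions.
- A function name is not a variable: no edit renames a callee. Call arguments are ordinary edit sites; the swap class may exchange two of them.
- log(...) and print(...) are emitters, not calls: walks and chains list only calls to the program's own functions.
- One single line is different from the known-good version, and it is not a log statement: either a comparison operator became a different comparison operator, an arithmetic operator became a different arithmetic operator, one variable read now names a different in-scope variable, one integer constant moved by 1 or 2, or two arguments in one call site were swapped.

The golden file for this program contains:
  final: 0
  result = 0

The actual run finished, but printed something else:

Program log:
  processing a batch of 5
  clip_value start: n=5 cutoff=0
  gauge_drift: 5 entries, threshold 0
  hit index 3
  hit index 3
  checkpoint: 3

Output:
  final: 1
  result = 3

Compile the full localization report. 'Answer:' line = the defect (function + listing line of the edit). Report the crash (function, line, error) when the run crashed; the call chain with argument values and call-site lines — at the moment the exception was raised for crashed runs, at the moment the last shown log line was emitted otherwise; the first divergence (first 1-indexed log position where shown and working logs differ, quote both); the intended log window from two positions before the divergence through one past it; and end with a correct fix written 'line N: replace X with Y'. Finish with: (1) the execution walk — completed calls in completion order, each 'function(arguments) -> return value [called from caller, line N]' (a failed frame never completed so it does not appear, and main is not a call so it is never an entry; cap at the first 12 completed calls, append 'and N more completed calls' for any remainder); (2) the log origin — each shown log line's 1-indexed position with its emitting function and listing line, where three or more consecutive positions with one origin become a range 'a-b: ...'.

Answer: the defect is in clip_value at line 13.
The tell: The earliest visible damage is log position 6 — 'checkpoint: 3' rather than the intended 'checkpoint: 0'.
Call chain: main.
First divergence: at position 6 the run shows 'checkpoint: 3' where the working version logs 'checkpoint: 0'.
Intended log window:
  4: hit index 3
  5: hit index 3
  6: checkpoint: 0
Execution walk:
  gauge_drift([-2, 11, 12, 0, 12], 0) -> 3  [called from clip_value, line 10]
  clip_value([-2, 11, 12, 0, 12], 0) -> 3  [called from main, line 24]
  verify_load(3, 3) -> 1  [called from main, line 26]
Log origins:
  1: emitted by main (line 23)
  2: emitted by clip_value (line 9)
  3: emitted by gauge_drift (line 2)
  4: emitted by gauge_drift (line 5)
  5: emitted by clip_value (line 11)
  6: emitted by main (line 25)
A correct fix: line 13: replace `+` with `*`.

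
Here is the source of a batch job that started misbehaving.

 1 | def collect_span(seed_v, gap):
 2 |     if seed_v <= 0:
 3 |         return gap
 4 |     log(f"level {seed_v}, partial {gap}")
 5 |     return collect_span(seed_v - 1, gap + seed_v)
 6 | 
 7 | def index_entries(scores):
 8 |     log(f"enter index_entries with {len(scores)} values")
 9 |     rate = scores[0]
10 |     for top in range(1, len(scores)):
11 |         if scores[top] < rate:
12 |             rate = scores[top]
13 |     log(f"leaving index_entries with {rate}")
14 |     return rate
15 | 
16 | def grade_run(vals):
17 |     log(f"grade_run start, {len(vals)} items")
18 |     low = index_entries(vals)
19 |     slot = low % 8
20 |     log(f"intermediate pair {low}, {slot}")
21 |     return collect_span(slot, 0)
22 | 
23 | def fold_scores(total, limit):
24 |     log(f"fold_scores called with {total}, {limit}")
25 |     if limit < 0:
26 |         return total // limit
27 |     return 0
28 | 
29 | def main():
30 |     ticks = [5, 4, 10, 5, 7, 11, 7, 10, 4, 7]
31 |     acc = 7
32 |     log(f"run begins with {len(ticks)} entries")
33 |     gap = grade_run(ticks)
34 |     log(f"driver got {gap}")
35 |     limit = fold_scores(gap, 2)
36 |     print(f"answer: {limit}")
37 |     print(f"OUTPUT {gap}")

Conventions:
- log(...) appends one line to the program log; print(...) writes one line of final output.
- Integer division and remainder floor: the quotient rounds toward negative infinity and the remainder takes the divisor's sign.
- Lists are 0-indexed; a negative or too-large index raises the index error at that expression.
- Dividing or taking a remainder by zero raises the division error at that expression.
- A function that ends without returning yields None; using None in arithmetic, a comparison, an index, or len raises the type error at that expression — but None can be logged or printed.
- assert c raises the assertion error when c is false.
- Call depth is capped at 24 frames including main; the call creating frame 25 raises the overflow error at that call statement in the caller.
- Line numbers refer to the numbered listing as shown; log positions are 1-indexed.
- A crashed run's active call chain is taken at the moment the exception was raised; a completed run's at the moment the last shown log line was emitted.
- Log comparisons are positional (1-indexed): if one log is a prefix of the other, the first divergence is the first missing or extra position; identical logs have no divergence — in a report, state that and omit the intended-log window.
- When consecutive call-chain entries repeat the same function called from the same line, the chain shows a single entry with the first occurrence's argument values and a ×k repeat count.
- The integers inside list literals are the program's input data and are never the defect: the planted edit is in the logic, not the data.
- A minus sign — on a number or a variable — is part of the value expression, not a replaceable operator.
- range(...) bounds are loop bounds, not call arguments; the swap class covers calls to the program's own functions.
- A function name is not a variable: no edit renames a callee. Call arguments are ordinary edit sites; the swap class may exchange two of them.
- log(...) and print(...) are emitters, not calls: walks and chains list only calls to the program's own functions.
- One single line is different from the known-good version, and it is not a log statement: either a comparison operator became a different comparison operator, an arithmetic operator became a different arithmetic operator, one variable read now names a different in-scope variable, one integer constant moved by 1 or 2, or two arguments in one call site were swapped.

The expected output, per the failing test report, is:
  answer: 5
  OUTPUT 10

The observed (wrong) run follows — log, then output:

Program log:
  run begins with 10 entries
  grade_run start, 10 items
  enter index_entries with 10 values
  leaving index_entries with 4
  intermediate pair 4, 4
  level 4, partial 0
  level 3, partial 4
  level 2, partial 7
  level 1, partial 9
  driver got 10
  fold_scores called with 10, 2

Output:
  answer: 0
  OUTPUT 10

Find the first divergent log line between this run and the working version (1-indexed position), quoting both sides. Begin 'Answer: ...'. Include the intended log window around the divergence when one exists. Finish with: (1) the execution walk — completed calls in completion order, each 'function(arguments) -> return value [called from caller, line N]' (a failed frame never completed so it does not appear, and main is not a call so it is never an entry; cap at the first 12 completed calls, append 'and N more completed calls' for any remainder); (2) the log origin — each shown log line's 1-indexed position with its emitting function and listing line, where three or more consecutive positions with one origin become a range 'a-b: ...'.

Answer: none (the log streams are identical).
Execution walk:
  index_entries([5, 4, 10, 5, 7, 11, 7, 10, 4, 7]) -> 4  [called from grade_run, line 18]
  collect_span(0, 10) -> 10  [called from collect_span, line 5]
  collect_span(1, 9) -> 10  [called from collect_span, line 5]
  collect_span(2, 7) -> 10  [called from collect_span, line 5]
  collect_span(3, 4) -> 10  [called from collect_span, line 5]
  collect_span(4, 0) -> 10  [called from grade_run, line 21]
  grade_run([5, 4, 10, 5, 7, 11, 7, 10, 4, 7]) -> 10  [called from main, line 33]
  fold_scores(10, 2) -> 0  [called from main, line 35]
Log line origins:
  1: logged in main at line 32
  2: logged in grade_run at line 17
  3: logged in index_entries at line 8
  4: logged in index_entries at line 13
  5: logged in grade_run at line 20
  6-9: logged in collect_span at line 4
  10: logged in main at line 34
  11: logged in fold_scores at line 24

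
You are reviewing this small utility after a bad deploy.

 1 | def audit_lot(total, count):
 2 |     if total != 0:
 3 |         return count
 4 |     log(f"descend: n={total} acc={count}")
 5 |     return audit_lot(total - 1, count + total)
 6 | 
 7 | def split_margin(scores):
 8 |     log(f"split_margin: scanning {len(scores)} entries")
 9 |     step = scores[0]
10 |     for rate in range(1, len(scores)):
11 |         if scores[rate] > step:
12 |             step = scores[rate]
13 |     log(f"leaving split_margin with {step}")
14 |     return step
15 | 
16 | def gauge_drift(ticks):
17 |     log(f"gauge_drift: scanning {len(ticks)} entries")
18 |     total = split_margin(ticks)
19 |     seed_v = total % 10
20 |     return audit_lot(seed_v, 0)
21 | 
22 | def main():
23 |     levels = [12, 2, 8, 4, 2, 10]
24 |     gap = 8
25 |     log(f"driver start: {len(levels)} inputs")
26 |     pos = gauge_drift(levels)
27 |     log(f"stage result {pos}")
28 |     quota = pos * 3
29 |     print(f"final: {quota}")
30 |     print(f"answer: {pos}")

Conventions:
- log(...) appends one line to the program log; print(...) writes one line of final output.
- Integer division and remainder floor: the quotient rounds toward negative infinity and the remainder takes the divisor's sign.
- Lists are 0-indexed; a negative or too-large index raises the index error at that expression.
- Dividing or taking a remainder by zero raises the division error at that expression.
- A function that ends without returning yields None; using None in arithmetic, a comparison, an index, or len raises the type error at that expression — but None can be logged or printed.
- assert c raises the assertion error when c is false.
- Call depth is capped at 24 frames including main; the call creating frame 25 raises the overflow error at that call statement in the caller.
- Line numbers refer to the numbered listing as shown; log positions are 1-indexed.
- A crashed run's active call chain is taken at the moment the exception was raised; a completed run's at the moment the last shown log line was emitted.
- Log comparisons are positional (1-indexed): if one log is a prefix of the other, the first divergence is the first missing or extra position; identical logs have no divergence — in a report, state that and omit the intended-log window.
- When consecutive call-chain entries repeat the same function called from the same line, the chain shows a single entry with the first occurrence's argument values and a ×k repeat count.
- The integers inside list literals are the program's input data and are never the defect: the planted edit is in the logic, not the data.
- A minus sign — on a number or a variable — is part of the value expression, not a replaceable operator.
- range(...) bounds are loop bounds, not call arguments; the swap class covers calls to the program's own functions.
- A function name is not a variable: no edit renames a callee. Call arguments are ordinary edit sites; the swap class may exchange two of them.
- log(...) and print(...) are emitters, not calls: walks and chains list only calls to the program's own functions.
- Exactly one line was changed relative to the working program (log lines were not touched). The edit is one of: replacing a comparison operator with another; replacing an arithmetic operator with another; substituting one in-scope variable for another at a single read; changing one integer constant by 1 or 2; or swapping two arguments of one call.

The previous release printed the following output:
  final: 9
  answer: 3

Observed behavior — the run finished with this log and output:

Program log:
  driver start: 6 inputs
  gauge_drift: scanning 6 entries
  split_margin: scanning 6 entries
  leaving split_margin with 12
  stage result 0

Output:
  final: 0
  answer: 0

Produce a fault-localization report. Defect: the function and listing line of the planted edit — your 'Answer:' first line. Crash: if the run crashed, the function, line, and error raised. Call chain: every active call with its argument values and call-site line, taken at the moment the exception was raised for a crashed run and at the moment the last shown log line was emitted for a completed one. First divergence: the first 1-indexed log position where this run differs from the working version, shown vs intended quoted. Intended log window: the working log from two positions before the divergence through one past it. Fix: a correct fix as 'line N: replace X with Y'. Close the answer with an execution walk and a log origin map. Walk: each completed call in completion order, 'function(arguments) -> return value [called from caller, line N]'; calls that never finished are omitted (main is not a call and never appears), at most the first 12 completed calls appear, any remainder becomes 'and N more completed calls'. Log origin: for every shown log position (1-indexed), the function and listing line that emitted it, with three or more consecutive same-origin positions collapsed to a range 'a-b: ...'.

Answer: the defect is in audit_lot at line 2.
Key fact: The log first diverges at position 5: the faulty run prints 'stage result 0' where the working version prints 'descend: n=2 acc=0'.
Call chain: main.
First divergence: at position 5 the run shows 'stage result 0' where the working version logs 'descend: n=2 acc=0'.
Intended log window:
  3: split_margin: scanning 6 entries
  4: leaving split_margin with 12
  5: descend: n=2 acc=0
  6: descend: n=1 acc=2
Execution walk:
  split_margin([12, 2, 8, 4, 2, 10]) -> 12  [called from gauge_drift, line 18]
  audit_lot(2, 0) -> 0  [called from gauge_drift, line 20]
  gauge_drift([12, 2, 8, 4, 2, 10]) -> 0  [called from main, line 26]
Log line origins:
  1: logged in main at line 25
  2: logged in gauge_drift at line 17
  3: logged in split_margin at line 8
  4: logged in split_margin at line 13
  5: logged in main at line 27
A correct fix: line 2: replace `!=` with `<=`.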